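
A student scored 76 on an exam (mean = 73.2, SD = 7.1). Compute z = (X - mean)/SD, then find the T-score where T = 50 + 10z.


z = (X - mean) / SD = (76 - 73.2) / 7.1
z = 2.8 / 7.1
z = 0.3944
T-score = T = 50 + 10z
Carry z at full precision (z = 2.8 / 7.1) into the conversion:
T-score = 50 + 10 * (2.8 / 7.1) = 50 + 28 / 7.1
T-score = 50 + 3.9437
T-score = 53.9437

53.9437


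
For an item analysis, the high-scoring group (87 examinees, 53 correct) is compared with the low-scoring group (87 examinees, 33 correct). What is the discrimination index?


p_upper = 53/87 = 0.6092
p_lower = 33/87 = 0.3793
D = 0.6092 - 0.3793 = 0.2299

0.2299


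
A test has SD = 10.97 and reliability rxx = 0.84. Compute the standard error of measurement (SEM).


SEM = SD * sqrt(1 - rxx)
SEM = 10.97 * sqrt(1 - 0.84)
SEM = 10.97 * sqrt(0.16) = 10.97 * 0.4
SEM = 4.388

4.388


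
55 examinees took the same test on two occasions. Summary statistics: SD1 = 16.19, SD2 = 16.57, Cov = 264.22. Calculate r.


r = cov(X,Y) / (SD_X * SD_Y)
r = 264.22 / (16.19 * 16.57)
r = 264.22 / 268.2683
r = 0.9849

0.9849


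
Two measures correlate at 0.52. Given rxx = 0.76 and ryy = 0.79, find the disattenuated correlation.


r_corrected = rxy / sqrt(rxx * ryy)
= 0.52 / sqrt(0.76 * 0.79)
= 0.52 / sqrt(0.6004)
= 0.52 / 0.774855
r_corrected = 0.6711

0.6711


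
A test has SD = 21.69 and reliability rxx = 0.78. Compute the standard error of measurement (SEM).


SEM = SD * sqrt(1 - rxx)
SEM = 21.69 * sqrt(1 - 0.78)
SEM = 21.69 * sqrt(0.22) = 21.69 * 0.469042
SEM = 10.1735

10.1735


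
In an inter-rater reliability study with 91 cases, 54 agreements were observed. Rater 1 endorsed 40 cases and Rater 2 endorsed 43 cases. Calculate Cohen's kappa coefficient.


P_o = 54/91 = 0.593407
P_e = (40*43 + 51*48) / 8281 = 0.503321
kappa = (P_o - P_e) / (1 - P_e)
kappa = (0.593407 - 0.503321) / (1 - 0.503321)
kappa = 0.1814

0.1814


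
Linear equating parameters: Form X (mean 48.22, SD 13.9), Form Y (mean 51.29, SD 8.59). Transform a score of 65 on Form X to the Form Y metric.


slope = SD_Y / SD_X = 8.59 / 13.9 ~ 0.618
intercept = mean_Y - slope * mean_X = 51.29 - (8.59 / 13.9) * 48.22 ~ 21.4907
Y = slope * X + intercept. To avoid rounding drift from the rounded slope/intercept, evaluate the equivalent form Y = mean_Y + SD_Y * (X - mean_X) / SD_X at full precision:
Y = 51.29 + 8.59 * (65 - 48.22) / 13.9
Y = 51.29 + 8.59 * 16.78 / 13.9
Y = 51.29 + 144.1402 / 13.9
Y = 51.29 + 10.3698
Y = 61.6598

61.6598


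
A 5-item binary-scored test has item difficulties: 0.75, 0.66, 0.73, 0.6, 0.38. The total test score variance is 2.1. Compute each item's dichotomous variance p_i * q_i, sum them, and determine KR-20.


For each item, compute p_i * q_i:
  Item 1: 0.75 * 0.25 = 0.1875
  Item 2: 0.66 * 0.34 = 0.2244
  Item 3: 0.73 * 0.27 = 0.1971
  Item 4: 0.6 * 0.4 = 0.24
  Item 5: 0.38 * 0.62 = 0.2356
Sum(p_i * q_i) = 0.1875 + 0.2244 + 0.1971 + 0.24 + 0.2356 = 1.0846
KR-20 = (k/(k-1)) * (1 - Sum(p_i*q_i) / Var_total)
= (5/4) * (1 - 1.0846/2.1)
= 1.25 * 0.4835
KR-20 = 0.6044

0.6044


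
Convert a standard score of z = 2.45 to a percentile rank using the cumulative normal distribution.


CDF(z) = 0.5 * (1 + erf(z/sqrt(2)))
erf(1.7324) = 0.9857
CDF = 0.9929
Percentile rank = 0.9929 * 100 = 99.29

99.29


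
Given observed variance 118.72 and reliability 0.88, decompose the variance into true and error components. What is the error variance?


var_true = rxx * var_obs = 0.88 * 118.72 = 104.4736
var_error = var_obs - var_true
var_error = 118.72 - 104.4736
var_error = 14.2464

14.2464


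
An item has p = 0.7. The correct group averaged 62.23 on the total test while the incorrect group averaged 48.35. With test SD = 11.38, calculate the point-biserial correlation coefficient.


q = 1 - p = 0.3
rpb = ((M1 - M0) / SD) * sqrt(p * q)
rpb = ((62.23 - 48.35) / 11.38) * sqrt(0.7 * 0.3)
rpb = 0.5589

0.5589


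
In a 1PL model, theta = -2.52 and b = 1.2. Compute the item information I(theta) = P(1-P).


P = 1/(1+exp(-(-2.52-1.2))) = 0.0237
I = P*(1-P) = 0.0237 * 0.9763
I = 0.0231

0.0231


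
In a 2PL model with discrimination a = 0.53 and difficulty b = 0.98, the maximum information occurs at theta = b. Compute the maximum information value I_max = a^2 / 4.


For 2PL, max info at theta = b = 0.98
I_max = a^2 / 4 = 0.53^2 / 4
= 0.2809 / 4
I_max = 0.0702

0.0702


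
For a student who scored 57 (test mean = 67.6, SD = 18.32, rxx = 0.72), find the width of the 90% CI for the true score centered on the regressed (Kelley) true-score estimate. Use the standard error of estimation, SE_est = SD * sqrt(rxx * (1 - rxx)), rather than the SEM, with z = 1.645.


True score estimate = 0.72*57 + 0.28*67.6 = 59.968
SE_est = SD * sqrt(rxx * (1 - rxx)) = 18.32 * sqrt(0.72 * 0.28) = 18.32 * sqrt(0.2016) = 8.22566
CI = T_est +/- z * SE_est, so width = 2 * z * SE_est = 2 * 1.645 * 8.22566
Width = 27.0624

27.0624


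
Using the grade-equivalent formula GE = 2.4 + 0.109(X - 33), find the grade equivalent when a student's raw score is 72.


raw - median = 72 - 33 = 39
slope * diff = 0.109 * 39 = 4.251
GE = 2.4 + 4.251
GE = 6.651

6.651


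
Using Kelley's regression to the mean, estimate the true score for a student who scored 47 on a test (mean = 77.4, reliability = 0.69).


T_est = rxx * X + (1 - rxx) * mean
T_est = 0.69 * 47 + 0.31 * 77.4
T_est = 32.43 + 23.994
T_est = 56.424

56.424


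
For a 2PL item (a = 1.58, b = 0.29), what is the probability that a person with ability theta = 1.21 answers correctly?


a*(theta - b) = 1.58 * (1.21 - 0.29) = 1.4536
exp(-1.4536) = 0.2337
P = 1 / (1 + 0.2337)
P = 0.8106

0.8106


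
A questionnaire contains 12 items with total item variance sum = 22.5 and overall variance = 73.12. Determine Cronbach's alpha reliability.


alpha = (k/(k-1)) * (1 - sum(si^2)/s_total^2)
= (12/11) * (1 - 22.5/73.12)
alpha = 0.7552

0.7552


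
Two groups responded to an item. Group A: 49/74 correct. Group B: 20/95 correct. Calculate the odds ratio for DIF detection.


Odds_A = 49/25 = 1.96
Odds_B = 20/75 = 0.2667
OR = Odds_A / Odds_B = 1.96 / 0.2667
Exactly, OR = (49 * 75) / (25 * 20) = 3675 / 500
OR = 7.35

7.35


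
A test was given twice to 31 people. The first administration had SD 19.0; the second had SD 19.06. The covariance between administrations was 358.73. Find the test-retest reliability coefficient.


r = cov(X,Y) / (SD_X * SD_Y)
r = 358.73 / (19.0 * 19.06)
r = 358.73 / 362.14
r = 0.9906

0.9906


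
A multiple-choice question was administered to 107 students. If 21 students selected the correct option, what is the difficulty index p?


Item difficulty p = number correct / total examinees
p = 21 / 107
p = 0.1963

0.1963


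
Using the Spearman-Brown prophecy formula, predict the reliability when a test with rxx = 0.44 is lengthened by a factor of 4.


r_new = (n * rxx) / (1 + (n-1) * rxx)
r_new = (4 * 0.44) / (1 + 3 * 0.44)
r_new = 1.76 / 2.32
r_new = 0.7586

0.7586


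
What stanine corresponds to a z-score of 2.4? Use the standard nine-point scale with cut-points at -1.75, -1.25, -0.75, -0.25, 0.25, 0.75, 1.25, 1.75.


Stanine boundaries: [-1.75, -1.25, -0.75, -0.25, 0.25, 0.75, 1.25, 1.75]
z = 2.4
Check each boundary:
  z >= -1.75 -> could be stanine 2
  z >= -1.25 -> could be stanine 3
  z >= -0.75 -> could be stanine 4
  z >= -0.25 -> could be stanine 5
  z >= 0.25 -> could be stanine 6
  z >= 0.75 -> could be stanine 7
  z >= 1.25 -> could be stanine 8
  z >= 1.75 -> could be stanine 9
Highest qualifying boundary gives stanine = 9

9


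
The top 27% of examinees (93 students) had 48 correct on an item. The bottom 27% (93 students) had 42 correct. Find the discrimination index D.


p_upper = 48/93 = 0.5161
p_lower = 42/93 = 0.4516
D = 0.5161 - 0.4516 = 0.0645

0.0645


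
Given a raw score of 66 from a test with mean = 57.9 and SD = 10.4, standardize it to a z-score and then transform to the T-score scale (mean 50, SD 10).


z = (X - mean) / SD = (66 - 57.9) / 10.4
z = 8.1 / 10.4
z = 0.7788
T-score = T = 50 + 10z
Carry z at full precision (z = 8.1 / 10.4) into the conversion:
T-score = 50 + 10 * (8.1 / 10.4) = 50 + 81 / 10.4
T-score = 50 + 7.7885
T-score = 57.7885

57.7885


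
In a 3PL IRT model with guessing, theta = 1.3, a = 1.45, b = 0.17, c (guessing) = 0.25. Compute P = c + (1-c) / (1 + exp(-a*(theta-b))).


logit = 1.45*(1.3 - 0.17) = 1.6385
P* = 1/(1 + exp(-1.6385)) = 0.8373
P = 0.25 + (1 - 0.25) * 0.8373
P = 0.878

0.878


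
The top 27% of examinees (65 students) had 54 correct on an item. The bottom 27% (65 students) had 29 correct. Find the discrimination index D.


p_upper = 54/65 = 0.8308
p_lower = 29/65 = 0.4462
D = 0.8308 - 0.4462 = 0.3846

0.3846


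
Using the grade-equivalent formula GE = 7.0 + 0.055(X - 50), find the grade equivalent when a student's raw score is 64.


raw - median = 64 - 50 = 14
slope * diff = 0.055 * 14 = 0.77
GE = 7.0 + 0.77
GE = 7.77

7.77


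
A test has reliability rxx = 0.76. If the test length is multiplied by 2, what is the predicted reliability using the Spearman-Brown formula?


r_new = (n * rxx) / (1 + (n-1) * rxx)
r_new = (2 * 0.76) / (1 + 1 * 0.76)
r_new = 1.52 / 1.76
r_new = 0.8636

0.8636


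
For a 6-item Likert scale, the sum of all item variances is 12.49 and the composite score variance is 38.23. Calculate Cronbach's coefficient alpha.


alpha = (k/(k-1)) * (1 - sum(si^2)/s_total^2)
= (6/5) * (1 - 12.49/38.23)
alpha = 0.808

0.808


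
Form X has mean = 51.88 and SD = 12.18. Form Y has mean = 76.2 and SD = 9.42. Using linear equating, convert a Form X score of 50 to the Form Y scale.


slope = SD_Y / SD_X = 9.42 / 12.18 ~ 0.7734
intercept = mean_Y - slope * mean_X = 76.2 - (9.42 / 12.18) * 51.88 ~ 36.0761
Y = slope * X + intercept. To avoid rounding drift from the rounded slope/intercept, evaluate the equivalent form Y = mean_Y + SD_Y * (X - mean_X) / SD_X at full precision:
Y = 76.2 + 9.42 * (50 - 51.88) / 12.18
Y = 76.2 - 9.42 * 1.88 / 12.18
Y = 76.2 - 17.7096 / 12.18
Y = 76.2 - 1.454
Y = 74.746

74.746


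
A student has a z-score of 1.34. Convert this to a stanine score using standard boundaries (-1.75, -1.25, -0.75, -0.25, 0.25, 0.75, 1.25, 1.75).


Stanine boundaries: [-1.75, -1.25, -0.75, -0.25, 0.25, 0.75, 1.25, 1.75]
z = 1.34
Check each boundary:
  z >= -1.75 -> could be stanine 2
  z >= -1.25 -> could be stanine 3
  z >= -0.75 -> could be stanine 4
  z >= -0.25 -> could be stanine 5
  z >= 0.25 -> could be stanine 6
  z >= 0.75 -> could be stanine 7
  z >= 1.25 -> could be stanine 8
  z < 1.75
Highest qualifying boundary gives stanine = 8

8


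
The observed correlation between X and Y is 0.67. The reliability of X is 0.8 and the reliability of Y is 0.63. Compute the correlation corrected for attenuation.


r_corrected = rxy / sqrt(rxx * ryy)
= 0.67 / sqrt(0.8 * 0.63)
= 0.67 / sqrt(0.504)
= 0.67 / 0.70993
r_corrected = 0.9438

0.9438


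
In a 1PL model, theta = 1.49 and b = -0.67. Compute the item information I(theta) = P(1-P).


P = 1/(1+exp(-(1.49--0.67))) = 0.8966
I = P*(1-P) = 0.8966 * 0.1034
I = 0.0927

0.0927


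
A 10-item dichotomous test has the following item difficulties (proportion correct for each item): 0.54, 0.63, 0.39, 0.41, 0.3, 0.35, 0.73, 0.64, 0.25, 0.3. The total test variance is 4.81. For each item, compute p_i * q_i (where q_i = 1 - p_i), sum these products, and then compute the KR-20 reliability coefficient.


For each item, compute p_i * q_i:
  Item 1: 0.54 * 0.46 = 0.2484
  Item 2: 0.63 * 0.37 = 0.2331
  Item 3: 0.39 * 0.61 = 0.2379
  Item 4: 0.41 * 0.59 = 0.2419
  Item 5: 0.3 * 0.7 = 0.21
  Item 6: 0.35 * 0.65 = 0.2275
  Item 7: 0.73 * 0.27 = 0.1971
  Item 8: 0.64 * 0.36 = 0.2304
  Item 9: 0.25 * 0.75 = 0.1875
  Item 10: 0.3 * 0.7 = 0.21
Sum(p_i * q_i) = 0.2484 + 0.2331 + 0.2379 + 0.2419 + 0.21 + 0.2275 + 0.1971 + 0.2304 + 0.1875 + 0.21 = 2.2238
KR-20 = (k/(k-1)) * (1 - Sum(p_i*q_i) / Var_total)
= (10/9) * (1 - 2.2238/4.81)
= 1.1111 * 0.5377
KR-20 = 0.5974

0.5974


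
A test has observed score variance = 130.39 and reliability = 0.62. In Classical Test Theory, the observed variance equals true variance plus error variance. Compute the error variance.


var_true = rxx * var_obs = 0.62 * 130.39 = 80.8418
var_error = var_obs - var_true
var_error = 130.39 - 80.8418
var_error = 49.5482

49.5482


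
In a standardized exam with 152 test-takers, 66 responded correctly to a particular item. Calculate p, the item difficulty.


Item difficulty p = number correct / total examinees
p = 66 / 152
p = 0.4342

0.4342


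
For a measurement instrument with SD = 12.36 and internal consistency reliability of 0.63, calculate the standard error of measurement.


SEM = SD * sqrt(1 - rxx)
SEM = 12.36 * sqrt(1 - 0.63)
SEM = 12.36 * sqrt(0.37) = 12.36 * 0.608276
SEM = 7.5183

7.5183


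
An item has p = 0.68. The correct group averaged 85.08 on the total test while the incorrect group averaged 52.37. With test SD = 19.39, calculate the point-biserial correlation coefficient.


q = 1 - p = 0.32
rpb = ((M1 - M0) / SD) * sqrt(p * q)
rpb = ((85.08 - 52.37) / 19.39) * sqrt(0.68 * 0.32)
rpb = 0.7869

0.7869


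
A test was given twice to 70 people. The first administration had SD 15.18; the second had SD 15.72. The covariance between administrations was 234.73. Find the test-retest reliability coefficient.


r = cov(X,Y) / (SD_X * SD_Y)
r = 234.73 / (15.18 * 15.72)
r = 234.73 / 238.6296
r = 0.9837

0.9837


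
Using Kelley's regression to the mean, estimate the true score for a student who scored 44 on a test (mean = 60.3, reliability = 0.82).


T_est = rxx * X + (1 - rxx) * mean
T_est = 0.82 * 44 + 0.18 * 60.3
T_est = 36.08 + 10.854
T_est = 46.934

46.934


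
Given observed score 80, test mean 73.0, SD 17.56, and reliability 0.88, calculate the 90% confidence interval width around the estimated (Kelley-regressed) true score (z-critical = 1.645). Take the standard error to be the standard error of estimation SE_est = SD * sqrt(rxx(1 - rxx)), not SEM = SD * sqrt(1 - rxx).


True score estimate = 0.88*80 + 0.12*73.0 = 79.16
SE_est = SD * sqrt(rxx * (1 - rxx)) = 17.56 * sqrt(0.88 * 0.12) = 17.56 * sqrt(0.1056) = 5.706325
CI = T_est +/- z * SE_est, so width = 2 * z * SE_est = 2 * 1.645 * 5.706325
Width = 18.7738

18.7738


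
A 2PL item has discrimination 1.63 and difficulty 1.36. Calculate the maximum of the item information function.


For 2PL, max info at theta = b = 1.36
I_max = a^2 / 4 = 1.63^2 / 4
= 2.6569 / 4
I_max = 0.6642

0.6642


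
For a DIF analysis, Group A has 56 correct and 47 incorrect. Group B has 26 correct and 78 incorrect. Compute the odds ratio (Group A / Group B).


Odds_A = 56/47 = 1.1915
Odds_B = 26/78 = 0.3333
OR = Odds_A / Odds_B = 1.1915 / 0.3333
Exactly, OR = (56 * 78) / (47 * 26) = 4368 / 1222
OR = 3.5745

3.5745


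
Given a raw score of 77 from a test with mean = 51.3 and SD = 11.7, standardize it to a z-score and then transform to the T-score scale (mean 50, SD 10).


z = (X - mean) / SD = (77 - 51.3) / 11.7
z = 25.7 / 11.7
z = 2.1966
T-score = T = 50 + 10z
Carry z at full precision (z = 25.7 / 11.7) into the conversion:
T-score = 50 + 10 * (25.7 / 11.7) = 50 + 257 / 11.7
T-score = 50 + 21.9658
T-score = 71.9658

71.9658


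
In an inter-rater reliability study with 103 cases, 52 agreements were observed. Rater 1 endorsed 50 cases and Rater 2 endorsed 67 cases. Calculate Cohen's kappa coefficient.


P_o = 52/103 = 0.504854
P_e = (50*67 + 53*36) / 10609 = 0.495617
kappa = (P_o - P_e) / (1 - P_e)
kappa = (0.504854 - 0.495617) / (1 - 0.495617)
kappa = 0.0183

0.0183


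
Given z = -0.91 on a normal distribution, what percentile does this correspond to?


CDF(z) = 0.5 * (1 + erf(z/sqrt(2)))
erf(-0.6435) = -0.6372
CDF = 0.1814
Percentile rank = 0.1814 * 100 = 18.14

18.14


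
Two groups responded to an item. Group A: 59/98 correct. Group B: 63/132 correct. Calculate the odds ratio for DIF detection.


Odds_A = 59/39 = 1.5128
Odds_B = 63/69 = 0.913
OR = Odds_A / Odds_B = 1.5128 / 0.913
Exactly, OR = (59 * 69) / (39 * 63) = 4071 / 2457
OR = 1.6569

1.6569


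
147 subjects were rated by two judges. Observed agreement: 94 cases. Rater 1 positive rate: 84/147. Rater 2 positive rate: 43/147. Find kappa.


P_o = 94/147 = 0.639456
P_e = (84*43 + 63*104) / 21609 = 0.47036
kappa = (P_o - P_e) / (1 - P_e)
kappa = (0.639456 - 0.47036) / (1 - 0.47036)
kappa = 0.3193

0.3193


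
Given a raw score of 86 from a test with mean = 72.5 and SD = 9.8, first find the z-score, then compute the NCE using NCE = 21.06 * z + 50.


z = (X - mean) / SD = (86 - 72.5) / 9.8
z = 13.5 / 9.8
z = 1.3776
NCE = NCE = 21.06z + 50
Carry z at full precision (z = 13.5 / 9.8) into the conversion:
NCE = 21.06 * (13.5 / 9.8) + 50 = 284.31 / 9.8 + 50
NCE = 29.0112 + 50
NCE = 79.0112

79.0112


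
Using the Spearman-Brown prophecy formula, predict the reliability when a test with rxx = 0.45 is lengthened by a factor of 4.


r_new = (n * rxx) / (1 + (n-1) * rxx)
r_new = (4 * 0.45) / (1 + 3 * 0.45)
r_new = 1.8 / 2.35
r_new = 0.766

0.766


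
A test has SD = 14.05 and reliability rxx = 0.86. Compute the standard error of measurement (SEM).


SEM = SD * sqrt(1 - rxx)
SEM = 14.05 * sqrt(1 - 0.86)
SEM = 14.05 * sqrt(0.14) = 14.05 * 0.374166
SEM = 5.257

5.257


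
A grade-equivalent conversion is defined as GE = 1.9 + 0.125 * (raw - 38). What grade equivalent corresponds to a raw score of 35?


raw - median = 35 - 38 = -3
slope * diff = 0.125 * -3 = -0.375
GE = 1.9 + -0.375
GE = 1.525

1.525


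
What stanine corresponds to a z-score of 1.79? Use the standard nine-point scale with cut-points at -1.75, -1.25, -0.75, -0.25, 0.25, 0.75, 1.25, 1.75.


Stanine boundaries: [-1.75, -1.25, -0.75, -0.25, 0.25, 0.75, 1.25, 1.75]
z = 1.79
Check each boundary:
  z >= -1.75 -> could be stanine 2
  z >= -1.25 -> could be stanine 3
  z >= -0.75 -> could be stanine 4
  z >= -0.25 -> could be stanine 5
  z >= 0.25 -> could be stanine 6
  z >= 0.75 -> could be stanine 7
  z >= 1.25 -> could be stanine 8
  z >= 1.75 -> could be stanine 9
Highest qualifying boundary gives stanine = 9

9


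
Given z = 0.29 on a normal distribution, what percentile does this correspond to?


CDF(z) = 0.5 * (1 + erf(z/sqrt(2)))
erf(0.2051) = 0.2282
CDF = 0.6141
Percentile rank = 0.6141 * 100 = 61.41

61.41


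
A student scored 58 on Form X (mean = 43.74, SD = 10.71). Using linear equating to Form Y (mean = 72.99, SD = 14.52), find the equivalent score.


slope = SD_Y / SD_X = 14.52 / 10.71 ~ 1.3557
intercept = mean_Y - slope * mean_X = 72.99 - (14.52 / 10.71) * 43.74 ~ 13.6898
Y = slope * X + intercept. To avoid rounding drift from the rounded slope/intercept, evaluate the equivalent form Y = mean_Y + SD_Y * (X - mean_X) / SD_X at full precision:
Y = 72.99 + 14.52 * (58 - 43.74) / 10.71
Y = 72.99 + 14.52 * 14.26 / 10.71
Y = 72.99 + 207.0552 / 10.71
Y = 72.99 + 19.3329
Y = 92.3229

92.3229


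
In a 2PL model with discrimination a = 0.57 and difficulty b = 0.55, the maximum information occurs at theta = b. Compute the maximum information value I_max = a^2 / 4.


For 2PL, max info at theta = b = 0.55
I_max = a^2 / 4 = 0.57^2 / 4
= 0.3249 / 4
I_max = 0.0812

0.0812


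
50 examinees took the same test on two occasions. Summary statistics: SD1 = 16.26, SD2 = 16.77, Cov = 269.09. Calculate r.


r = cov(X,Y) / (SD_X * SD_Y)
r = 269.09 / (16.26 * 16.77)
r = 269.09 / 272.6802
r = 0.9868

0.9868


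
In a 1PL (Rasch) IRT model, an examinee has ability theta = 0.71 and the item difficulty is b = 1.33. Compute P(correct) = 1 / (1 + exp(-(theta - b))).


theta - b = 0.71 - 1.33 = -0.62
exp(-(theta - b)) = exp(0.62) = 1.8589
P = 1 / (1 + 1.8589)
P = 0.3498

0.3498


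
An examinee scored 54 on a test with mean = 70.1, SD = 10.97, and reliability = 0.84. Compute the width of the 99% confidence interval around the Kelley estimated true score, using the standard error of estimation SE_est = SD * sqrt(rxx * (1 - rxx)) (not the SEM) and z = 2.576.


True score estimate = 0.84*54 + 0.16*70.1 = 56.576
SE_est = SD * sqrt(rxx * (1 - rxx)) = 10.97 * sqrt(0.84 * 0.16) = 10.97 * sqrt(0.1344) = 4.021668
CI = T_est +/- z * SE_est, so width = 2 * z * SE_est = 2 * 2.576 * 4.021668
Width = 20.7196

20.7196


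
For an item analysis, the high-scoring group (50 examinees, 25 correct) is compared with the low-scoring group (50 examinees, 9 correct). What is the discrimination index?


p_upper = 25/50 = 0.5
p_lower = 9/50 = 0.18
D = 0.5 - 0.18 = 0.32

0.32


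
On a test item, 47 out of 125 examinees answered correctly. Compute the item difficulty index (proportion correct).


Item difficulty p = number correct / total examinees
p = 47 / 125
p = 0.376

0.376


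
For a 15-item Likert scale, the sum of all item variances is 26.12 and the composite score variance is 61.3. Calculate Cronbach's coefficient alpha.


alpha = (k/(k-1)) * (1 - sum(si^2)/s_total^2)
= (15/14) * (1 - 26.12/61.3)
alpha = 0.6149

0.6149


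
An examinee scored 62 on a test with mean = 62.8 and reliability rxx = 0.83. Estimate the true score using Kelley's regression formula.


T_est = rxx * X + (1 - rxx) * mean
T_est = 0.83 * 62 + 0.17 * 62.8
T_est = 51.46 + 10.676
T_est = 62.136

62.136


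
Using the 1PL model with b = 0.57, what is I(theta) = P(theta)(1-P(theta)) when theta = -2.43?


P = 1/(1+exp(-(-2.43-0.57))) = 0.0474
I = P*(1-P) = 0.0474 * 0.9526
I = 0.0452

0.0452


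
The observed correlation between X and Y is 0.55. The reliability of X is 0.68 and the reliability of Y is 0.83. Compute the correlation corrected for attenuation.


r_corrected = rxy / sqrt(rxx * ryy)
= 0.55 / sqrt(0.68 * 0.83)
= 0.55 / sqrt(0.5644)
= 0.55 / 0.751266
r_corrected = 0.7321

0.7321


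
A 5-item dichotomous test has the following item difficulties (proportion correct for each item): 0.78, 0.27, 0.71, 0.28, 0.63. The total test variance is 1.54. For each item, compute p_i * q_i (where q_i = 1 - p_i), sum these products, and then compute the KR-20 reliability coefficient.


For each item, compute p_i * q_i:
  Item 1: 0.78 * 0.22 = 0.1716
  Item 2: 0.27 * 0.73 = 0.1971
  Item 3: 0.71 * 0.29 = 0.2059
  Item 4: 0.28 * 0.72 = 0.2016
  Item 5: 0.63 * 0.37 = 0.2331
Sum(p_i * q_i) = 0.1716 + 0.1971 + 0.2059 + 0.2016 + 0.2331 = 1.0093
KR-20 = (k/(k-1)) * (1 - Sum(p_i*q_i) / Var_total)
= (5/4) * (1 - 1.0093/1.54)
= 1.25 * 0.3446
KR-20 = 0.4308

0.4308


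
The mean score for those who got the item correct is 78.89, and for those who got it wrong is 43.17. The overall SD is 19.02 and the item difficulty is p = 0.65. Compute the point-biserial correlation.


q = 1 - p = 0.35
rpb = ((M1 - M0) / SD) * sqrt(p * q)
rpb = ((78.89 - 43.17) / 19.02) * sqrt(0.65 * 0.35)
rpb = 0.8958

0.8958


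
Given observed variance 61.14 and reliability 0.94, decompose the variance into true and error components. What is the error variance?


var_true = rxx * var_obs = 0.94 * 61.14 = 57.4716
var_error = var_obs - var_true
var_error = 61.14 - 57.4716
var_error = 3.6684

3.6684


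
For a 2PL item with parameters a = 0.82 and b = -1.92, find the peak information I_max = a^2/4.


For 2PL, max info at theta = b = -1.92
I_max = a^2 / 4 = 0.82^2 / 4
= 0.6724 / 4
I_max = 0.1681

0.1681


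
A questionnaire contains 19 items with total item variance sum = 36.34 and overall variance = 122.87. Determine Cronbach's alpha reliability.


alpha = (k/(k-1)) * (1 - sum(si^2)/s_total^2)
= (19/18) * (1 - 36.34/122.87)
alpha = 0.7434

0.7434


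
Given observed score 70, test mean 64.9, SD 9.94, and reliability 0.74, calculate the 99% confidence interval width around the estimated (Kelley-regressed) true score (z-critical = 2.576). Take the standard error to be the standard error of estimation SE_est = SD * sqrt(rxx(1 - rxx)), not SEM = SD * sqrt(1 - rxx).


True score estimate = 0.74*70 + 0.26*64.9 = 68.674
SE_est = SD * sqrt(rxx * (1 - rxx)) = 9.94 * sqrt(0.74 * 0.26) = 9.94 * sqrt(0.1924) = 4.360024
CI = T_est +/- z * SE_est, so width = 2 * z * SE_est = 2 * 2.576 * 4.360024
Width = 22.4628

22.4628


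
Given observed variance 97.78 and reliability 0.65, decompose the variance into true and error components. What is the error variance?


var_true = rxx * var_obs = 0.65 * 97.78 = 63.557
var_error = var_obs - var_true
var_error = 97.78 - 63.557
var_error = 34.223

34.223


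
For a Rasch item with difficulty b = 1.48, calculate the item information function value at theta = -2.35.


P = 1/(1+exp(-(-2.35-1.48))) = 0.0212
I = P*(1-P) = 0.0212 * 0.9788
I = 0.0208

0.0208


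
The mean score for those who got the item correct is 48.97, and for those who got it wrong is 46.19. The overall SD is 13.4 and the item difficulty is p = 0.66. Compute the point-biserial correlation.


q = 1 - p = 0.34
rpb = ((M1 - M0) / SD) * sqrt(p * q)
rpb = ((48.97 - 46.19) / 13.4) * sqrt(0.66 * 0.34)
rpb = 0.0983

0.0983


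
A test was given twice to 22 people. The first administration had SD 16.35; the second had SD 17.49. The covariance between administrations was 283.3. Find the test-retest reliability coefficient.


r = cov(X,Y) / (SD_X * SD_Y)
r = 283.3 / (16.35 * 17.49)
r = 283.3 / 285.9615
r = 0.9907

0.9907


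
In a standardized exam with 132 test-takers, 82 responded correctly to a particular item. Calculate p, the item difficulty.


Item difficulty p = number correct / total examinees
p = 82 / 132
p = 0.6212

0.6212


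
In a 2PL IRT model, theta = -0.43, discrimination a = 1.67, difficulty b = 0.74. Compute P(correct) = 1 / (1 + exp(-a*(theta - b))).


a*(theta - b) = 1.67 * (-0.43 - 0.74) = -1.9539
exp(--1.9539) = 7.0562
P = 1 / (1 + 7.0562)
P = 0.1241

0.1241


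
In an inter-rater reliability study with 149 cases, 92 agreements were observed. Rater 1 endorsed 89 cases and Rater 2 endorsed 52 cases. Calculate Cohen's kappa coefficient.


P_o = 92/149 = 0.61745
P_e = (89*52 + 60*97) / 22201 = 0.470609
kappa = (P_o - P_e) / (1 - P_e)
kappa = (0.61745 - 0.470609) / (1 - 0.470609)
kappa = 0.2774

0.2774


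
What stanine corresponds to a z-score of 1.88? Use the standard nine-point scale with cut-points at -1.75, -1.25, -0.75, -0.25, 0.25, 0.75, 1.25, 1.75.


Stanine boundaries: [-1.75, -1.25, -0.75, -0.25, 0.25, 0.75, 1.25, 1.75]
z = 1.88
Check each boundary:
  z >= -1.75 -> could be stanine 2
  z >= -1.25 -> could be stanine 3
  z >= -0.75 -> could be stanine 4
  z >= -0.25 -> could be stanine 5
  z >= 0.25 -> could be stanine 6
  z >= 0.75 -> could be stanine 7
  z >= 1.25 -> could be stanine 8
  z >= 1.75 -> could be stanine 9
Highest qualifying boundary gives stanine = 9

9


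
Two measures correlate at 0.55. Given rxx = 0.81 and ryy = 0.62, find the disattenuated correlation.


r_corrected = rxy / sqrt(rxx * ryy)
= 0.55 / sqrt(0.81 * 0.62)
= 0.55 / sqrt(0.5022)
= 0.55 / 0.708661
r_corrected = 0.7761

0.7761


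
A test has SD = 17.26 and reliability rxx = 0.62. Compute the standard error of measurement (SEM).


SEM = SD * sqrt(1 - rxx)
SEM = 17.26 * sqrt(1 - 0.62)
SEM = 17.26 * sqrt(0.38) = 17.26 * 0.616441
SEM = 10.6398

10.6398


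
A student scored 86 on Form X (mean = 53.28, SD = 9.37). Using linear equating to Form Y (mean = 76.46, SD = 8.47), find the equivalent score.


slope = SD_Y / SD_X = 8.47 / 9.37 ~ 0.9039
intercept = mean_Y - slope * mean_X = 76.46 - (8.47 / 9.37) * 53.28 ~ 28.2976
Y = slope * X + intercept. To avoid rounding drift from the rounded slope/intercept, evaluate the equivalent form Y = mean_Y + SD_Y * (X - mean_X) / SD_X at full precision:
Y = 76.46 + 8.47 * (86 - 53.28) / 9.37
Y = 76.46 + 8.47 * 32.72 / 9.37
Y = 76.46 + 277.1384 / 9.37
Y = 76.46 + 29.5772
Y = 106.0372

106.0372


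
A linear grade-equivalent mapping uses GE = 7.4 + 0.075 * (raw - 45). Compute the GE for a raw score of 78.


raw - median = 78 - 45 = 33
slope * diff = 0.075 * 33 = 2.475
GE = 7.4 + 2.475
GE = 9.875

9.875


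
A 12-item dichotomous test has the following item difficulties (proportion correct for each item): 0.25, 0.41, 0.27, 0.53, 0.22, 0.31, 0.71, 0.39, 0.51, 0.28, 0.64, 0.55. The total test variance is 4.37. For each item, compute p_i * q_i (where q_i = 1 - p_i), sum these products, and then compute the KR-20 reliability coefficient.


For each item, compute p_i * q_i:
  Item 1: 0.25 * 0.75 = 0.1875
  Item 2: 0.41 * 0.59 = 0.2419
  Item 3: 0.27 * 0.73 = 0.1971
  Item 4: 0.53 * 0.47 = 0.2491
  Item 5: 0.22 * 0.78 = 0.1716
  Item 6: 0.31 * 0.69 = 0.2139
  Item 7: 0.71 * 0.29 = 0.2059
  Item 8: 0.39 * 0.61 = 0.2379
  Item 9: 0.51 * 0.49 = 0.2499
  Item 10: 0.28 * 0.72 = 0.2016
  Item 11: 0.64 * 0.36 = 0.2304
  Item 12: 0.55 * 0.45 = 0.2475
Sum(p_i * q_i) = 0.1875 + 0.2419 + 0.1971 + 0.2491 + 0.1716 + 0.2139 + 0.2059 + 0.2379 + 0.2499 + 0.2016 + 0.2304 + 0.2475 = 2.6343
KR-20 = (k/(k-1)) * (1 - Sum(p_i*q_i) / Var_total)
= (12/11) * (1 - 2.6343/4.37)
= 1.0909 * 0.3972
KR-20 = 0.4333

0.4333


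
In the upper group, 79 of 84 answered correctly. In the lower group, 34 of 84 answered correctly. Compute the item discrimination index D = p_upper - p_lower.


p_upper = 79/84 = 0.9405
p_lower = 34/84 = 0.4048
D = 0.9405 - 0.4048 = 0.5357

0.5357


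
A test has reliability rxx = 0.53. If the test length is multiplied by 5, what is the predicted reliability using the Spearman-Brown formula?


r_new = (n * rxx) / (1 + (n-1) * rxx)
r_new = (5 * 0.53) / (1 + 4 * 0.53)
r_new = 2.65 / 3.12
r_new = 0.8494

0.8494


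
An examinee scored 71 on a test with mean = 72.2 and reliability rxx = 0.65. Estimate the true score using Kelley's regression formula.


T_est = rxx * X + (1 - rxx) * mean
T_est = 0.65 * 71 + 0.35 * 72.2
T_est = 46.15 + 25.27
T_est = 71.42

71.42


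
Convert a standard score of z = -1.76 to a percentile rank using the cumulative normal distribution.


CDF(z) = 0.5 * (1 + erf(z/sqrt(2)))
erf(-1.2445) = -0.9216
CDF = 0.0392
Percentile rank = 0.0392 * 100 = 3.92

3.92


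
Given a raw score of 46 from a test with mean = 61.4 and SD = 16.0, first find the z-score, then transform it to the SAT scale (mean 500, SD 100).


z = (X - mean) / SD = (46 - 61.4) / 16.0
z = -15.4 / 16.0
z = -0.9625
SAT-scale = SAT = 500 + 100z
Carry z at full precision (z = -15.4 / 16.0) into the conversion:
SAT-scale = 500 + 100 * (-15.4 / 16.0) = 500 + -1540 / 16.0
SAT-scale = 500 + -96.25
SAT-scale = 403.75

403.75


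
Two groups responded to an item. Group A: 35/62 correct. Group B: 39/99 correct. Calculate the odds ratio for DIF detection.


Odds_A = 35/27 = 1.2963
Odds_B = 39/60 = 0.65
OR = Odds_A / Odds_B = 1.2963 / 0.65
Exactly, OR = (35 * 60) / (27 * 39) = 2100 / 1053
OR = 1.9943

1.9943


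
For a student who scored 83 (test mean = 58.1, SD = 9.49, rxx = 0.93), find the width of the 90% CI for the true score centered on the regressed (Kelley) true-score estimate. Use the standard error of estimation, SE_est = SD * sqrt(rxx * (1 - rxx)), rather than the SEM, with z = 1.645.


True score estimate = 0.93*83 + 0.07*58.1 = 81.257
SE_est = SD * sqrt(rxx * (1 - rxx)) = 9.49 * sqrt(0.93 * 0.07) = 9.49 * sqrt(0.0651) = 2.421345
CI = T_est +/- z * SE_est, so width = 2 * z * SE_est = 2 * 1.645 * 2.421345
Width = 7.9662

7.9662


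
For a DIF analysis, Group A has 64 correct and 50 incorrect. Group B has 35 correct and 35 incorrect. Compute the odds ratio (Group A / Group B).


Odds_A = 64/50 = 1.28
Odds_B = 35/35 = 1.0
OR = Odds_A / Odds_B = 1.28 / 1.0
Exactly, OR = (64 * 35) / (50 * 35) = 2240 / 1750
OR = 1.28

1.28


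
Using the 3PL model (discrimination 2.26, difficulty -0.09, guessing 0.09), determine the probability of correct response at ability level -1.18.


logit = 2.26*(-1.18 - -0.09) = -2.4634
P* = 1/(1 + exp(--2.4634)) = 0.0785
P = 0.09 + (1 - 0.09) * 0.0785
P = 0.1614

0.1614


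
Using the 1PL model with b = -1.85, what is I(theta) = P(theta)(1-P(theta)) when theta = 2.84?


P = 1/(1+exp(-(2.84--1.85))) = 0.9909
I = P*(1-P) = 0.9909 * 0.0091
I = 0.009

0.009


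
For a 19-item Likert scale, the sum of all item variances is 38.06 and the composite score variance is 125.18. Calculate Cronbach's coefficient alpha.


alpha = (k/(k-1)) * (1 - sum(si^2)/s_total^2)
= (19/18) * (1 - 38.06/125.18)
alpha = 0.7346

0.7346


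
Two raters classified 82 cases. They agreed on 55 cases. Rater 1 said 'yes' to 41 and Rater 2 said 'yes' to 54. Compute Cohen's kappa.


P_o = 55/82 = 0.670732
P_e = (41*54 + 41*28) / 6724 = 0.5
kappa = (P_o - P_e) / (1 - P_e)
kappa = (0.670732 - 0.5) / (1 - 0.5)
kappa = 0.3415

0.3415


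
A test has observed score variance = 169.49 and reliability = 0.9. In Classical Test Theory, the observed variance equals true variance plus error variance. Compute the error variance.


var_true = rxx * var_obs = 0.9 * 169.49 = 152.541
var_error = var_obs - var_true
var_error = 169.49 - 152.541
var_error = 16.949

16.949


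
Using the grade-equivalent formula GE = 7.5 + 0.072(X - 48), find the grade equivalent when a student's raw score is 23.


raw - median = 23 - 48 = -25
slope * diff = 0.072 * -25 = -1.8
GE = 7.5 + -1.8
GE = 5.7

5.7


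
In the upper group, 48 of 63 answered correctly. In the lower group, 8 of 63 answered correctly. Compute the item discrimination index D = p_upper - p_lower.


p_upper = 48/63 = 0.7619
p_lower = 8/63 = 0.127
D = 0.7619 - 0.127 = 0.6349

0.6349


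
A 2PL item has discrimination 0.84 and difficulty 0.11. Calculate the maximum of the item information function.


For 2PL, max info at theta = b = 0.11
I_max = a^2 / 4 = 0.84^2 / 4
= 0.7056 / 4
I_max = 0.1764

0.1764


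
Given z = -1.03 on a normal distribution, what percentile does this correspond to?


CDF(z) = 0.5 * (1 + erf(z/sqrt(2)))
erf(-0.7283) = -0.697
CDF = 0.1515
Percentile rank = 0.1515 * 100 = 15.15

15.15


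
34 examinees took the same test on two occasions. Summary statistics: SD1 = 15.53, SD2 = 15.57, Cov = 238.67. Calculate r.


r = cov(X,Y) / (SD_X * SD_Y)
r = 238.67 / (15.53 * 15.57)
r = 238.67 / 241.8021
r = 0.987

0.987


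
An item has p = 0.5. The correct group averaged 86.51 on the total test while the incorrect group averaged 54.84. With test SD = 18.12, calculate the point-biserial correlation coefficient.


q = 1 - p = 0.5
rpb = ((M1 - M0) / SD) * sqrt(p * q)
rpb = ((86.51 - 54.84) / 18.12) * sqrt(0.5 * 0.5)
rpb = 0.8739

0.8739


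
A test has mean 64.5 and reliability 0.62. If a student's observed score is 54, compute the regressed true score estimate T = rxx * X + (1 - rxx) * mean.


T_est = rxx * X + (1 - rxx) * mean
T_est = 0.62 * 54 + 0.38 * 64.5
T_est = 33.48 + 24.51
T_est = 57.99

57.99


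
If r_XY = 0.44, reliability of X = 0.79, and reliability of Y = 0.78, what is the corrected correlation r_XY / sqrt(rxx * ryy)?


r_corrected = rxy / sqrt(rxx * ryy)
= 0.44 / sqrt(0.79 * 0.78)
= 0.44 / sqrt(0.6162)
= 0.44 / 0.784984
r_corrected = 0.5605

0.5605


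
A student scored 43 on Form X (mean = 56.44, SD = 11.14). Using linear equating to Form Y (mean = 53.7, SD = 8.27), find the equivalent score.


slope = SD_Y / SD_X = 8.27 / 11.14 ~ 0.7424
intercept = mean_Y - slope * mean_X = 53.7 - (8.27 / 11.14) * 56.44 ~ 11.8006
Y = slope * X + intercept. To avoid rounding drift from the rounded slope/intercept, evaluate the equivalent form Y = mean_Y + SD_Y * (X - mean_X) / SD_X at full precision:
Y = 53.7 + 8.27 * (43 - 56.44) / 11.14
Y = 53.7 - 8.27 * 13.44 / 11.14
Y = 53.7 - 111.1488 / 11.14
Y = 53.7 - 9.9775
Y = 43.7225

43.7225


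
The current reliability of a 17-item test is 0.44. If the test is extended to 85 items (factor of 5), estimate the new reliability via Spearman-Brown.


r_new = (n * rxx) / (1 + (n-1) * rxx)
r_new = (5 * 0.44) / (1 + 4 * 0.44)
r_new = 2.2 / 2.76
r_new = 0.7971

0.7971


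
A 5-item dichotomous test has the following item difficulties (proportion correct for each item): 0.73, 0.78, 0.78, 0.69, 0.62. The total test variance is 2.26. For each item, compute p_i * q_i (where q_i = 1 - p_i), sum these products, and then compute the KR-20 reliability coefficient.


For each item, compute p_i * q_i:
  Item 1: 0.73 * 0.27 = 0.1971
  Item 2: 0.78 * 0.22 = 0.1716
  Item 3: 0.78 * 0.22 = 0.1716
  Item 4: 0.69 * 0.31 = 0.2139
  Item 5: 0.62 * 0.38 = 0.2356
Sum(p_i * q_i) = 0.1971 + 0.1716 + 0.1716 + 0.2139 + 0.2356 = 0.9898
KR-20 = (k/(k-1)) * (1 - Sum(p_i*q_i) / Var_total)
= (5/4) * (1 - 0.9898/2.26)
= 1.25 * 0.562
KR-20 = 0.7025

0.7025


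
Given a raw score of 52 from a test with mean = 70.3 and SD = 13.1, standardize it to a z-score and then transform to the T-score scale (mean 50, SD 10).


z = (X - mean) / SD = (52 - 70.3) / 13.1
z = -18.3 / 13.1
z = -1.3969
T-score = T = 50 + 10z
Carry z at full precision (z = -18.3 / 13.1) into the conversion:
T-score = 50 + 10 * (-18.3 / 13.1) = 50 + -183 / 13.1
T-score = 50 + -13.9695
T-score = 36.0305

36.0305


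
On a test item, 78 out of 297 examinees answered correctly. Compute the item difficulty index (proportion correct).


Item difficulty p = number correct / total examinees
p = 78 / 297
p = 0.2626

0.2626


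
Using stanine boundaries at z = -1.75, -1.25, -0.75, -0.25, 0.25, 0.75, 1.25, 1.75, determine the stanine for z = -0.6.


Stanine boundaries: [-1.75, -1.25, -0.75, -0.25, 0.25, 0.75, 1.25, 1.75]
z = -0.6
Check each boundary:
  z >= -1.75 -> could be stanine 2
  z >= -1.25 -> could be stanine 3
  z >= -0.75 -> could be stanine 4
  z < -0.25
  z < 0.25
  z < 0.75
  z < 1.25
  z < 1.75
Highest qualifying boundary gives stanine = 4

4


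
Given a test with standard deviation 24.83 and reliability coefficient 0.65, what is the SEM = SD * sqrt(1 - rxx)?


SEM = SD * sqrt(1 - rxx)
SEM = 24.83 * sqrt(1 - 0.65)
SEM = 24.83 * sqrt(0.35) = 24.83 * 0.591608
SEM = 14.6896

14.6896


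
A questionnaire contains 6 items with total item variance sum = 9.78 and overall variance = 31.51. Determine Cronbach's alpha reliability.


alpha = (k/(k-1)) * (1 - sum(si^2)/s_total^2)
= (6/5) * (1 - 9.78/31.51)
alpha = 0.8275

0.8275


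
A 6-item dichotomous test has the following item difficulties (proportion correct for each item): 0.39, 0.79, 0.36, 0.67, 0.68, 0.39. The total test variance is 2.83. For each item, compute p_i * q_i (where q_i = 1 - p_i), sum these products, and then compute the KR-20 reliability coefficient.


For each item, compute p_i * q_i:
  Item 1: 0.39 * 0.61 = 0.2379
  Item 2: 0.79 * 0.21 = 0.1659
  Item 3: 0.36 * 0.64 = 0.2304
  Item 4: 0.67 * 0.33 = 0.2211
  Item 5: 0.68 * 0.32 = 0.2176
  Item 6: 0.39 * 0.61 = 0.2379
Sum(p_i * q_i) = 0.2379 + 0.1659 + 0.2304 + 0.2211 + 0.2176 + 0.2379 = 1.3108
KR-20 = (k/(k-1)) * (1 - Sum(p_i*q_i) / Var_total)
= (6/5) * (1 - 1.3108/2.83)
= 1.2 * 0.5368
KR-20 = 0.6442

0.6442


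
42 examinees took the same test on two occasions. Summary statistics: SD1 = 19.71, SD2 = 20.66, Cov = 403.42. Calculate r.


r = cov(X,Y) / (SD_X * SD_Y)
r = 403.42 / (19.71 * 20.66)
r = 403.42 / 407.2086
r = 0.9907

0.9907


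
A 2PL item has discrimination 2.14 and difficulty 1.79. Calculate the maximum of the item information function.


For 2PL, max info at theta = b = 1.79
I_max = a^2 / 4 = 2.14^2 / 4
= 4.5796 / 4
I_max = 1.1449

1.1449


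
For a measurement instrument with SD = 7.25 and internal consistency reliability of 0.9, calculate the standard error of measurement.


SEM = SD * sqrt(1 - rxx)
SEM = 7.25 * sqrt(1 - 0.9)
SEM = 7.25 * sqrt(0.1) = 7.25 * 0.316228
SEM = 2.2927

2.2927


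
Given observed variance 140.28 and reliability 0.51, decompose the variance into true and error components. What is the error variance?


var_true = rxx * var_obs = 0.51 * 140.28 = 71.5428
var_error = var_obs - var_true
var_error = 140.28 - 71.5428
var_error = 68.7372

68.7372


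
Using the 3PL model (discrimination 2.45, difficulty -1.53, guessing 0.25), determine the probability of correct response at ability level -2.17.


logit = 2.45*(-2.17 - -1.53) = -1.568
P* = 1/(1 + exp(--1.568)) = 0.1725
P = 0.25 + (1 - 0.25) * 0.1725
P = 0.3794

0.3794
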